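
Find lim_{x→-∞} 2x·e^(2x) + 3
The product is a 0·∞ indeterminate form at x → -∞.
Rewrite the product as 2x / e^(-2x) (an ∞/∞ form) and apply L'Hôpital, or use the standard hierarchy e^(2|x|) ≫ |x| as x → -∞.
The indeterminate product → 0, so the limit = 3.

Final answer: 3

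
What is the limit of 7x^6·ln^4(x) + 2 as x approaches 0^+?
The product is a 0·∞ indeterminate form at x → 0⁺.
Rewrite the product as 7·ln^4(x) / x^(-6) and apply L'Hôpital, or use the standard hierarchy x^(-6) ≫ |ln x|^4 as x → 0⁺.
The indeterminate product → 0, so the limit = 2.

Final answer: 2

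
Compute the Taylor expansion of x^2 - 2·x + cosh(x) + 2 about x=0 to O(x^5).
x^4/24 + 3·x^2/2 - 2·x + 3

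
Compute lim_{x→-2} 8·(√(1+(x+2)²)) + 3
Direct substitution at x = -2 gives 11.

Final answer: 11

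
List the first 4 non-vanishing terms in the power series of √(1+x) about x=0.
x^3/16 - x^2/8 + x/2 + 1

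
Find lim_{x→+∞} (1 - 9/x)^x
As x → +∞: this is the defining limit (1 - 9/x)^x → e^(-9).
Limit = e^(-9).

Final answer: e^(-9)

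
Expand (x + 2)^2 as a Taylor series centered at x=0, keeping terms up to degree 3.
x^2 + 4·x + 4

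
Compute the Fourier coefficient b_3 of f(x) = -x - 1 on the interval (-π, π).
b_3 = (1/π) ∫_{-π}^{π} f(x)·sin(3x) dx.
Evaluate the integral (use parity and integration by parts as needed): b_3 = -2/3.

Final answer: -2/3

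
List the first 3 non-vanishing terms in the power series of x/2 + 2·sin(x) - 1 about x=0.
-x^3/3 + 5·x/2 - 1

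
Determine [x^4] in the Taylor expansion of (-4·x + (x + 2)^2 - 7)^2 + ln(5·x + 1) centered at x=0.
Expand to order 4: (-4·x + (x + 2)^2 - 7)^2 + ln(5·x + 1) = -621·x^4/4 + 125·x^3/3 - 37·x^2/2 + 5·x + 9 + O(x^5).
The coefficient of x^4 is -621/4.

Final answer: -621/4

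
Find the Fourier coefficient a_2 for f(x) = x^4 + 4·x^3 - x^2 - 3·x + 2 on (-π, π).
a_2 = (1/π) ∫_{-π}^{π} f(x)·cos(2x) dx.
Evaluate the integral (use parity and integration by parts as needed): a_2 = -4 + 2·π^2.

Final answer: -4 + 2·π^2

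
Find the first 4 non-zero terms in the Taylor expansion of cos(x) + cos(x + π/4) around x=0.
√(2)·x^3/12 + x^2·(-1/2 - √(2)/4) - √(2)·x/2 + √(2)/2 + 1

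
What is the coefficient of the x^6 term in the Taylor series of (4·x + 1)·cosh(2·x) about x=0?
Expand to order 6: (4·x + 1)·cosh(2·x) = 4·x^6/45 + 8·x^5/3 + 2·x^4/3 + 8·x^3 + 2·x^2 + 4·x + 1 + O(x^7).
The coefficient of x^6 is 4/45.

Final answer: 4/45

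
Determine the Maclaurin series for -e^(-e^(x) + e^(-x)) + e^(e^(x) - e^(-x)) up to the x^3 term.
10·x^3/3 + 4·x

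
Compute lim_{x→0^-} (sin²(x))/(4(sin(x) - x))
Both numerator and denominator → 0 as x → 0^-; this is a 0/0 indeterminate form.
Expand each to leading order near x = 0: numerator ~ x^2, denominator ~ -2·x^3/3.
The limit of the ratio is ∞.

Final answer: ∞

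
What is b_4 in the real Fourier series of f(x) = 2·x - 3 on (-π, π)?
b_4 = (1/π) ∫_{-π}^{π} f(x)·sin(4x) dx.
Evaluate the integral (use parity and integration by parts as needed): b_4 = -1.

Final answer: -1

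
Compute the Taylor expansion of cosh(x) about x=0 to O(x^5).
x^4/24 + x^2/2 + 1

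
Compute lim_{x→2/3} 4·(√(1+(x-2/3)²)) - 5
Direct substitution at x = 2/3 gives -1.

Final answer: -1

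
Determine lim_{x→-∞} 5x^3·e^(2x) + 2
The product is a 0·∞ indeterminate form at x → -∞.
Rewrite the product as 5x^3 / e^(-2x) (an ∞/∞ form) and apply L'Hôpital, or use the standard hierarchy e^(2|x|) ≫ |x^3| as x → -∞.
The indeterminate product → 0, so the limit = 2.

Final answer: 2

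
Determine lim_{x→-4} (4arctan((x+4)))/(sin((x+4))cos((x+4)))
Both numerator and denominator → 0 as x → -4; this is a 0/0 indeterminate form.
Expand each to leading order near x = -4: numerator ~ 4·(x + 4), denominator ~ (x + 4).
The limit of the ratio is 4.

Final answer: 4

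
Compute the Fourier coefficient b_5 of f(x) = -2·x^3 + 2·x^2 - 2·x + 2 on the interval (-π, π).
b_5 = (1/π) ∫_{-π}^{π} f(x)·sin(5x) dx.
Evaluate the integral (use parity and integration by parts as needed): b_5 = -4·π^2/5 - 76/125.

Final answer: -4·π^2/5 - 76/125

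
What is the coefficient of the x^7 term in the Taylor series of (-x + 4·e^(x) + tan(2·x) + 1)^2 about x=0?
Expand to order 7: (-x + 4·e^(x) + tan(2·x) + 1)^2 = 27548·x^7/315 + 329·x^6/6 + 58·x^5 + 39·x^4 + 160·x^3/3 + 45·x^2 + 50·x + 25 + O(x^8).
The coefficient of x^7 is 27548/315.

Final answer: 27548/315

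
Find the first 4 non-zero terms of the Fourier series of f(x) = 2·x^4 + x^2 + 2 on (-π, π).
(92 - 16·π^2)·cos(x) + (-5 + 4·π^2)·cos(2·x) + (20/27 - 16·π^2/9)·cos(3·x) + 2 + π^2/3 + 2·π^4/5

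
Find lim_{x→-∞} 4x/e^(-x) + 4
The quotient is an ∞/∞ indeterminate form as x → -∞.
Compare growth rates of the dominant terms (exponentials ≫ polynomials ≫ logarithms), or apply L'Hôpital's rule; the quotient → 0.
Adding the constant: 0 + 4 = 4. Limit = 4.

Final answer: 4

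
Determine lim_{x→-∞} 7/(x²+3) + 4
Evaluate the dominant behaviour as x → -∞; each term tends to a finite value or vanishes.
Limit = 4.

Final answer: 4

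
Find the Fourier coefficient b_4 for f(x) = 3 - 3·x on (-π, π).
b_4 = (1/π) ∫_{-π}^{π} f(x)·sin(4x) dx.
Evaluate the integral (use parity and integration by parts as needed): b_4 = 3/2.

Final answer: 3/2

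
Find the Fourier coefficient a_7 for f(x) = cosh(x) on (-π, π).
a_7 = (1/π) ∫_{-π}^{π} f(x)·cos(7x) dx.
Evaluate the integral (use parity and integration by parts as needed): a_7 = -sinh(π)/(25·π).

Final answer: -sinh(π)/(25·π)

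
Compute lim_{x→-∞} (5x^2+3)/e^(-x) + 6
The quotient is an ∞/∞ indeterminate form as x → -∞.
Compare growth rates of the dominant terms (exponentials ≫ polynomials ≫ logarithms), or apply L'Hôpital's rule; the quotient → 0.
Adding the constant: 0 + 6 = 6. Limit = 6.

Final answer: 6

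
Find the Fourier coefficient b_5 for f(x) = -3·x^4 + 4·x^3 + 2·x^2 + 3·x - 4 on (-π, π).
b_5 = (1/π) ∫_{-π}^{π} f(x)·sin(5x) dx.
Evaluate the integral (use parity and integration by parts as needed): b_5 = 102/125 + 8·π^2/5.

Final answer: 102/125 + 8·π^2/5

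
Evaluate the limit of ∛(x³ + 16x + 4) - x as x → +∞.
This is an ∞ − ∞ indeterminate form.
Multiply by (A² + AB + B²)/(A² + AB + B²) where A = ∛(x³+16x + 4), B = x to use A³ − B³ = (A−B)(A²+AB+B²); the x³ terms cancel, leaving (16x + 4)/(A²+AB+B²) with denominator ~ 3x², so the limit is 0.
Limit = 0.

Final answer: 0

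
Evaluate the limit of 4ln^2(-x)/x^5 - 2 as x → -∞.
The quotient is an ∞/∞ indeterminate form as x → -∞.
Compare growth rates of the dominant terms (exponentials ≫ polynomials ≫ logarithms), or apply L'Hôpital's rule; the quotient → 0.
Adding the constant: 0 - 2 = -2. Limit = -2.

Final answer: -2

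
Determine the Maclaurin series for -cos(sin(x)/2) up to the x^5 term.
-17·x^4/384 + x^2/8 - 1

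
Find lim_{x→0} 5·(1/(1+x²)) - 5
Direct substitution at x = 0 gives 0.

Final answer: 0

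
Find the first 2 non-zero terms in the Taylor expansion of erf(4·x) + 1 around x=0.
8·x/√(π) + 1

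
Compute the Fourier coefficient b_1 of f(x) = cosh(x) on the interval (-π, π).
b_1 = (1/π) ∫_{-π}^{π} f(x)·sin(1x) dx.
Evaluate the integral (use parity and integration by parts as needed): b_1 = 0.

Final answer: 0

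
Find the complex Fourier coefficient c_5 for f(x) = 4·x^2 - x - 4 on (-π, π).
Compute the real Fourier coefficients first: a_5 = -16/25, b_5 = -2/5.
Then c_5 = (a_5 − i·b_5)/2 = -8/25 + i/5.

Final answer: -8/25 + i/5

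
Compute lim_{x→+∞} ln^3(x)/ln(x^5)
This is an ∞/∞ indeterminate form as x → +∞.
Write ln(x^5) = 5·ln(x), reducing the quotient to ln^2(x)/5 → ∞.
Limit = ∞.

Final answer: ∞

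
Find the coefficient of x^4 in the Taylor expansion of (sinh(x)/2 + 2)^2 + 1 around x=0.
Expand to order 4: (sinh(x)/2 + 2)^2 + 1 = x^4/12 + x^3/3 + x^2/4 + 2·x + 5 + O(x^5).
The coefficient of x^4 is 1/12.

Final answer: 1/12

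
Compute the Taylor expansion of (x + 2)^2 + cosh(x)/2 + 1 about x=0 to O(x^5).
x^4/48 + 5·x^2/4 + 4·x + 11/2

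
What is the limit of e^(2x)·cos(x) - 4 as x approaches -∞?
Evaluate the dominant behaviour as x → -∞; each term tends to a finite value or vanishes.
Limit = -4.

Final answer: -4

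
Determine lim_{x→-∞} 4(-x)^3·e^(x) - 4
The product is a 0·∞ indeterminate form at x → -∞.
Rewrite the product as 4(-x)^3 / e^(-x) (an ∞/∞ form) and apply L'Hôpital, or use the standard hierarchy e^(|x|) ≫ |(-x)^3| as x → -∞.
The indeterminate product → 0, so the limit = -4.

Final answer: -4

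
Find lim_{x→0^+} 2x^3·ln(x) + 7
The product is a 0·∞ indeterminate form at x → 0⁺.
Rewrite the product as 2·ln(x) / x^(-3) and apply L'Hôpital, or use the standard hierarchy x^(-3) ≫ |ln x| as x → 0⁺.
The indeterminate product → 0, so the limit = 7.

Final answer: 7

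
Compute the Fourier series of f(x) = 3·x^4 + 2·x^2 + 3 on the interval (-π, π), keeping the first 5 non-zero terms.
(136 - 24·π^2)·cos(x) + (-7 + 6·π^2)·cos(2·x) + (8/9 - 8·π^2/3)·cos(3·x) + (-1/16 + 3·π^2/2)·cos(4·x) + 3 + 2·π^2/3 + 3·π^4/5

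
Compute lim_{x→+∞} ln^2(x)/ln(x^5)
This is an ∞/∞ indeterminate form as x → +∞.
Write ln(x^5) = 5·ln(x), reducing the quotient to ln(x)/5 → ∞.
Limit = ∞.

Final answer: ∞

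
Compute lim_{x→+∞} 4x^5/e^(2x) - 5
The quotient is an ∞/∞ indeterminate form as x → +∞.
The exponential denominator e^(2x) dominates the polynomial numerator (e^x ≫ x^5 as x → ∞), so the quotient → 0.
Adding the constant: 0 - 5 = -5. Limit = -5.

Final answer: -5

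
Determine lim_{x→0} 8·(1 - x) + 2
Direct substitution at x = 0 gives 10.

Final answer: 10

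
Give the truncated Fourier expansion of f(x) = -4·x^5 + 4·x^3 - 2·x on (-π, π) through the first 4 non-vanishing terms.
(-1012 - 8·π^4 + 168·π^2)·sin(x) + (-24·π^2 + 38 + 4·π^4)·sin(2·x) + (-8·π^4/3 - 572/81 + 232·π^2/27)·sin(3·x) + (-9·π^2/2 + 43/16 + 2·π^4)·sin(4·x)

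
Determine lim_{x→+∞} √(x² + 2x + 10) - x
This is an ∞ − ∞ indeterminate form.
Multiply and divide by the conjugate √(x²+2x + 10) + x; the x² terms cancel, leaving (2x + 10)/(√(x²+2x + 10)+x) → 2/2 = 1.
Limit = 1.

Final answer: 1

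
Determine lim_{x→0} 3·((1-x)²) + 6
Direct substitution at x = 0 gives 9.

Final answer: 9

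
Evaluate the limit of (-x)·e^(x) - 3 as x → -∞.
The product is a 0·∞ indeterminate form at x → -∞.
Rewrite the product as (-x) / e^(-x) (an ∞/∞ form) and apply L'Hôpital, or use the standard hierarchy e^(|x|) ≫ |(-x)| as x → -∞.
The indeterminate product → 0, so the limit = -3.

Final answer: -3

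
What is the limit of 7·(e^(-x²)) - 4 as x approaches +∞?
Evaluate the dominant behaviour as x → +∞; each term tends to a finite value or vanishes.
Limit = -4.

Final answer: -4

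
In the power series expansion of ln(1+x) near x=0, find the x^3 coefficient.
Expand to order 3: ln(1+x) = x^3/3 - x^2/2 + x + O(x^4).
The coefficient of x^3 is 1/3.

Final answer: 1/3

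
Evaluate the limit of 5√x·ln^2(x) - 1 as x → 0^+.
The product is a 0·∞ indeterminate form at x → 0⁺.
Rewrite the product as 5·ln^2(x) / x^(-1/2) and apply L'Hôpital, or use the standard hierarchy x^(-1/2) ≫ |ln x|^2 as x → 0⁺.
The indeterminate product → 0, so the limit = -1.

Final answer: -1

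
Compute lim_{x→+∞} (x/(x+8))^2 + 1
As x → +∞: x/(x+8) = 1/(1 + 8/x) → 1, and the 2nd power of a limit-1 base also → 1; with the additive constant, 1 + 1 = 2.
Limit = 2.

Final answer: 2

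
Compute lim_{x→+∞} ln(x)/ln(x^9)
This is an ∞/∞ indeterminate form as x → +∞.
Write ln(x^9) = 9·ln(x), reducing the quotient to 1/9.
Limit = 1/9.

Final answer: 1/9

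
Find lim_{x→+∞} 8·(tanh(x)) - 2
Evaluate the dominant behaviour as x → +∞; each term tends to a finite value or vanishes.
Limit = 6.

Final answer: 6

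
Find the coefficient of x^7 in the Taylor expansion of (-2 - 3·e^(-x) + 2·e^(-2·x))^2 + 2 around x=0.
Expand to order 7: (-2 - 3·e^(-x) + 2·e^(-2·x))^2 + 2 = -1643·x^7/210 + 482·x^6/45 - 51·x^5/5 + 10·x^4/3 + 8·x^3 - 14·x^2 + 6·x + 11 + O(x^8).
The coefficient of x^7 is -1643/210.

Final answer: -1643/210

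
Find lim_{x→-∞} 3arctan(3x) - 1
Evaluate the dominant behaviour as x → -∞; each term tends to a finite value or vanishes.
Limit = -3·π/2 - 1.

Final answer: -3·π/2 - 1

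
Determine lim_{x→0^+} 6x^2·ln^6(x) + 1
The product is a 0·∞ indeterminate form at x → 0⁺.
Rewrite the product as 6·ln^6(x) / x^(-2) and apply L'Hôpital, or use the standard hierarchy x^(-2) ≫ |ln x|^6 as x → 0⁺.
The indeterminate product → 0, so the limit = 1.

Final answer: 1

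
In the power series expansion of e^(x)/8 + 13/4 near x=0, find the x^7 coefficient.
Expand to order 7: e^(x)/8 + 13/4 = x^7/40320 + x^6/5760 + x^5/960 + x^4/192 + x^3/48 + x^2/16 + x/8 + 27/8 + O(x^8).
The coefficient of x^7 is 1/40320.

Final answer: 1/40320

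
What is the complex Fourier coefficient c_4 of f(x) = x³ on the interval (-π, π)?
Compute the real Fourier coefficients first: a_4 = 0, b_4 = 3/16 - π^2/2.
Then c_4 = (a_4 − i·b_4)/2 = -3·i/32 + i·π^2/4.

Final answer: -3·i/32 + i·π^2/4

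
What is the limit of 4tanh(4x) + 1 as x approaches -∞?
Evaluate the dominant behaviour as x → -∞; each term tends to a finite value or vanishes.
Limit = -3.

Final answer: -3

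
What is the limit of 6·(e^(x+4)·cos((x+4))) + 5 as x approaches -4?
Direct substitution at x = -4 gives 11.

Final answer: 11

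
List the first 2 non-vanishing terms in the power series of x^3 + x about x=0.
x^3 + x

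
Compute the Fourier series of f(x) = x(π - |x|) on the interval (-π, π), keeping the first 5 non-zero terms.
8·sin(x)/π + 8·sin(3·x)/(27·π) + 8·sin(5·x)/(125·π) + 8·sin(7·x)/(343·π) + 8·sin(9·x)/(729·π)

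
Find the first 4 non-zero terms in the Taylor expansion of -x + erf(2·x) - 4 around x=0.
32·x^5/(5·√(π)) - 16·x^3/(3·√(π)) + x·(-1 + 4/√(π)) - 4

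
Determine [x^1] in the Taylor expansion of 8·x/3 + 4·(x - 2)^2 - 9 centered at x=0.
Expand to order 1: 8·x/3 + 4·(x - 2)^2 - 9 = 7 - 40·x/3 + O(x^2).
The coefficient of x^1 is -40/3.

Final answer: -40/3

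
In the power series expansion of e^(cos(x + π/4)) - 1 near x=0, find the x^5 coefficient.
Expand to order 5: e^(cos(x + π/4)) - 1 = x^5·(-e^(√(2)/2)/24 - √(2)·e^(√(2)/2)/64) + x^4·(-√(2)·e^(√(2)/2)/24 - e^(√(2)/2)/96) + x^3·(√(2)·e^(√(2)/2)/24 + e^(√(2)/2)/4) + x^2·(-√(2)·e^(√(2)/2)/4 + e^(√(2)/2)/4) - √(2)·x·e^(√(2)/2)/2 - 1 + e^(√(2)/2) + O(x^6).
The coefficient of x^5 is -e^(√(2)/2)/24 - √(2)·e^(√(2)/2)/64.

Final answer: -e^(√(2)/2)/24 - √(2)·e^(√(2)/2)/64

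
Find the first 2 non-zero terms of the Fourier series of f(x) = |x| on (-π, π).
-4·cos(x)/π + π/2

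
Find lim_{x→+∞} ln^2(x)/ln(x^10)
This is an ∞/∞ indeterminate form as x → +∞.
Write ln(x^10) = 10·ln(x), reducing the quotient to ln(x)/10 → ∞.
Limit = ∞.

Final answer: ∞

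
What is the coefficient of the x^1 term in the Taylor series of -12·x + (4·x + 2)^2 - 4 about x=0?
Expand to order 1: -12·x + (4·x + 2)^2 - 4 = 4·x + O(x^2).
The coefficient of x^1 is 4.

Final answer: 4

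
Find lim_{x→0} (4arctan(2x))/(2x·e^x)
Both numerator and denominator → 0 as x → 0; this is a 0/0 indeterminate form.
Expand each to leading order near x = 0: numerator ~ 8·x, denominator ~ 2·x.
The limit of the ratio is 4.

Final answer: 4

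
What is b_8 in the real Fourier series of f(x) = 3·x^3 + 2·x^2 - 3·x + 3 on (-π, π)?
b_8 = (1/π) ∫_{-π}^{π} f(x)·sin(8x) dx.
Evaluate the integral (use parity and integration by parts as needed): b_8 = 105/128 - 3·π^2/4.

Final answer: 105/128 - 3·π^2/4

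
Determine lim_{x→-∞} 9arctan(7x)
Evaluate the dominant behaviour as x → -∞; each term tends to a finite value or vanishes.
Limit = -9·π/2.

Final answer: -9·π/2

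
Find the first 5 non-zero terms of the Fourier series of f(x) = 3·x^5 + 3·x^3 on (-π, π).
(-114·π^2 + 6·π^4 + 684)·sin(x) + (-3·π^4 - 18 + 12·π^2)·sin(2·x) + (-22·π^2/9 + 44/27 + 2·π^4)·sin(3·x) + (-3·π^4/2 - 9/64 + 3·π^2/8)·sin(4·x) + (-36/625 + 6·π^2/25 + 6·π^4/5)·sin(5·x)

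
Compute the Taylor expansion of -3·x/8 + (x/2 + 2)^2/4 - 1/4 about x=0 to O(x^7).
x^2/16 + x/8 + 3/4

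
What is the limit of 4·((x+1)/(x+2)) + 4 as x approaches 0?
Direct substitution at x = 0 gives 6.

Final answer: 6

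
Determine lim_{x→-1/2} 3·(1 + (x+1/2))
Direct substitution at x = -1/2 gives 3.

Final answer: 3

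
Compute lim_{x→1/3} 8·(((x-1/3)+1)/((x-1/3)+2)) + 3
Direct substitution at x = 1/3 gives 7.

Final answer: 7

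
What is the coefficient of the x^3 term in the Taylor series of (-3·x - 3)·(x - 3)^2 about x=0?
Expand to order 3: (-3·x - 3)·(x - 3)^2 = -3·x^3 + 15·x^2 - 9·x - 27 + O(x^4).
The coefficient of x^3 is -3.

Final answer: -3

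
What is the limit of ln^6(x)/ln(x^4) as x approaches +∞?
This is an ∞/∞ indeterminate form as x → +∞.
Write ln(x^4) = 4·ln(x), reducing the quotient to ln^5(x)/4 → ∞.
Limit = ∞.

Final answer: ∞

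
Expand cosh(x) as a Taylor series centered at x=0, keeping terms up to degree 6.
x^6/720 + x^4/24 + x^2/2 + 1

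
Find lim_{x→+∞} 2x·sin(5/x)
As x → +∞: let u = 5/x → 0⁺; then 2·x·sin(5/x) = 2·5·sin(u)/u → 2·5·1 = 10.
Limit = 10.

Final answer: 10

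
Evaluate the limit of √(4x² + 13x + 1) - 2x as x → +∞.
As x → +∞: multiply by the conjugate to get (13x+1)/(√(4x²+13x+1)+2x); the denominator ~ 4x, so the limit is 13/4.
Limit = 13/4.

Final answer: 13/4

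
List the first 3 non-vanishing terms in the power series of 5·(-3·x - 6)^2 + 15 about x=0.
45·x^2 + 180·x + 195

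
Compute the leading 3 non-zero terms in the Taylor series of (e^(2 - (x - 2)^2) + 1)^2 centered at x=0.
x^2·(16·e^(-4)/(e^(-2) + 1)^2 + 14·e^(-2)/(e^(-2) + 1))·(e^(-2) + 1)^2 + 8·x·(e^(-2) + 1)·e^(-2) + (e^(-2) + 1)^2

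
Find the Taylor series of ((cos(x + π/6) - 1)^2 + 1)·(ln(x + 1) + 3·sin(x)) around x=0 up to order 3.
x^3·(-2/3 - (-1 + √(3)/2)^2/6 + √(3)/4 + 4·(-1 + √(3)/2)^2·(-√(3)/(2·(-1 + √(3)/2)) + 1/(4·(-1 + √(3)/2)^2))) + x^2·(-2·√(3) - (-1 + √(3)/2)^2/2 + 7/2) + x·(4·(-1 + √(3)/2)^2 + 4)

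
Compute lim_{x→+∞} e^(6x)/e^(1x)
This is an ∞/∞ indeterminate form as x → +∞.
Rewrite e^(6x)/e^(1x) = e^((6−1)x) = e^(5x); the exponent coefficient is 5 > 0 so e^(5x) → ∞.
Limit = ∞.

Final answer: ∞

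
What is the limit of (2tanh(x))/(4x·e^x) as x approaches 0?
Both numerator and denominator → 0 as x → 0; this is a 0/0 indeterminate form.
Expand each to leading order near x = 0: numerator ~ 2·x, denominator ~ 4·x.
The limit of the ratio is 1/2.

Final answer: 1/2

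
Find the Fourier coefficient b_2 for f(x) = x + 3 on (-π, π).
b_2 = (1/π) ∫_{-π}^{π} f(x)·sin(2x) dx.
Evaluate the integral (use parity and integration by parts as needed): b_2 = -1.

Final answer: -1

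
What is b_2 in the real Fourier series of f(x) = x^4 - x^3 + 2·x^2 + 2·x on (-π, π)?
b_2 = (1/π) ∫_{-π}^{π} f(x)·sin(2x) dx.
Evaluate the integral (use parity and integration by parts as needed): b_2 = -7/2 + π^2.

Final answer: -7/2 + π^2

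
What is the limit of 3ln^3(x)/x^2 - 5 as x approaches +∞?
The quotient is an ∞/∞ indeterminate form as x → +∞.
The polynomial denominator x^2 dominates the logarithmic numerator (any positive power of x ≫ ln^3(x) as x → ∞), so the quotient → 0.
Adding the constant: 0 - 5 = -5. Limit = -5.

Final answer: -5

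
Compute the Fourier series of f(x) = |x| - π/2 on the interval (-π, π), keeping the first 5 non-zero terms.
-4·cos(x)/π - 4·cos(3·x)/(9·π) - 4·cos(5·x)/(25·π) - 4·cos(7·x)/(49·π) - 4·cos(9·x)/(81·π)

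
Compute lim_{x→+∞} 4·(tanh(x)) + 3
Evaluate the dominant behaviour as x → +∞; each term tends to a finite value or vanishes.
Limit = 7.

Final answer: 7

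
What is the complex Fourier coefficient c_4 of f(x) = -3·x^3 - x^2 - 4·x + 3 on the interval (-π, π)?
Compute the real Fourier coefficients first: a_4 = -1/4, b_4 = 23/16 + 3·π^2/2.
Then c_4 = (a_4 − i·b_4)/2 = -1/8 - 3·i·π^2/4 - 23·i/32.

Final answer: -1/8 - 3·i·π^2/4 - 23·i/32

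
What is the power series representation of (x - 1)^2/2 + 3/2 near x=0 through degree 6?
x^2/2 - x + 2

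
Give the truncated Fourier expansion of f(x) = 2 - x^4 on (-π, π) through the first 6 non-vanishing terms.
(-48 + 8·π^2)·cos(x) + (3 - 2·π^2)·cos(2·x) + (-16/27 + 8·π^2/9)·cos(3·x) + (3/16 - π^2/2)·cos(4·x) + (-48/625 + 8·π^2/25)·cos(5·x) - π^4/5 + 2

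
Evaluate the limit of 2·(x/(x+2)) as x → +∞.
Evaluate the dominant behaviour as x → +∞; each term tends to a finite value or vanishes.
Limit = 2.

Final answer: 2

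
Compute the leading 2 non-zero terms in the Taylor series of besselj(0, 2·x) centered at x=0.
1 - x^2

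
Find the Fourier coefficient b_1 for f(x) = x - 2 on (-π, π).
b_1 = (1/π) ∫_{-π}^{π} f(x)·sin(1x) dx.
Evaluate the integral (use parity and integration by parts as needed): b_1 = 2.

Final answer: 2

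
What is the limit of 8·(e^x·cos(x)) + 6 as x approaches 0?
Direct substitution at x = 0 gives 14.

Final answer: 14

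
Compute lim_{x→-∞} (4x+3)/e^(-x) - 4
The quotient is an ∞/∞ indeterminate form as x → -∞.
Compare growth rates of the dominant terms (exponentials ≫ polynomials ≫ logarithms), or apply L'Hôpital's rule; the quotient → 0.
Adding the constant: 0 - 4 = -4. Limit = -4.

Final answer: -4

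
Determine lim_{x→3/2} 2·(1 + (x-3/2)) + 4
Direct substitution at x = 3/2 gives 6.

Final answer: 6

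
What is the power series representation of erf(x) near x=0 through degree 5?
x^5/(5·√(π)) - 2·x^3/(3·√(π)) + 2·x/√(π)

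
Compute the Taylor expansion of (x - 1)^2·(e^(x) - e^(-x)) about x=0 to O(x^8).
43·x^7/2520 - x^6/30 + 7·x^5/20 - 2·x^4/3 + 7·x^3/3 - 4·x^2 + 2·x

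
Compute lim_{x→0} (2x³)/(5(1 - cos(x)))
Both numerator and denominator → 0 as x → 0; this is a 0/0 indeterminate form.
Expand each to leading order near x = 0: numerator ~ 2·x^3, denominator ~ 5·x^2/2.
The limit of the ratio is 0.

Final answer: 0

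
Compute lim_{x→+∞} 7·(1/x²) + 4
Evaluate the dominant behaviour as x → +∞; each term tends to a finite value or vanishes.
Limit = 4.

Final answer: 4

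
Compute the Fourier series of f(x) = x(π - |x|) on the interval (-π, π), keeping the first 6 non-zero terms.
8·sin(x)/π + 8·sin(3·x)/(27·π) + 8·sin(5·x)/(125·π) + 8·sin(7·x)/(343·π) + 8·sin(9·x)/(729·π) + 8·sin(11·x)/(1331·π)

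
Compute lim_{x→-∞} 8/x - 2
Evaluate the dominant behaviour as x → -∞; each term tends to a finite value or vanishes.
Limit = -2.

Final answer: -2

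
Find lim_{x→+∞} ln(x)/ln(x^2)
This is an ∞/∞ indeterminate form as x → +∞.
Write ln(x^2) = 2·ln(x), reducing the quotient to 1/2.
Limit = 1/2.

Final answer: 1/2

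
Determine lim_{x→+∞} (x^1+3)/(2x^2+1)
This is an ∞/∞ indeterminate form as x → +∞.
Divide numerator and denominator by x^2 and let the lower-order terms vanish; the numerator's degree 1 is below the denominator's degree 2, so the quotient → 0.
Limit = 0.

Final answer: 0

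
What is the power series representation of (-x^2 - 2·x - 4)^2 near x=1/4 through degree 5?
5329/256 + 365·(x - 1/4)/16 + 123·(x - 1/4)^2/8 + 5·(x - 1/4)^3 + (x - 1/4)^4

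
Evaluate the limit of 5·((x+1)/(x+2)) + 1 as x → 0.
Direct substitution at x = 0 gives 7/2.

Final answer: 7/2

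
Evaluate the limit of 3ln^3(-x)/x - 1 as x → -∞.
The quotient is an ∞/∞ indeterminate form as x → -∞.
Compare growth rates of the dominant terms (exponentials ≫ polynomials ≫ logarithms), or apply L'Hôpital's rule; the quotient → 0.
Adding the constant: 0 - 1 = -1. Limit = -1.

Final answer: -1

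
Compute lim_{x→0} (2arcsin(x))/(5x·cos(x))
Both numerator and denominator → 0 as x → 0; this is a 0/0 indeterminate form.
Expand each to leading order near x = 0: numerator ~ 2·x, denominator ~ 5·x.
The limit of the ratio is 2/5.

Final answer: 2/5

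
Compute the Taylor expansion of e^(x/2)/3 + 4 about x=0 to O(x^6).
x^5/11520 + x^4/1152 + x^3/144 + x^2/24 + x/6 + 13/3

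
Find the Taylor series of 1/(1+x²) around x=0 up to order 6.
-x^6 + x^4 - x^2 + 1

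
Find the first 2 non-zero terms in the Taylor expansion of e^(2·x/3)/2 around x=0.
x/3 + 1/2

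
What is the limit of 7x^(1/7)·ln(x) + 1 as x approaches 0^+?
The product is a 0·∞ indeterminate form at x → 0⁺.
Rewrite the product as 7·ln(x) / x^(-1/7) and apply L'Hôpital, or use the standard hierarchy x^(-1/7) ≫ |ln x| as x → 0⁺.
The indeterminate product → 0, so the limit = 1.

Final answer: 1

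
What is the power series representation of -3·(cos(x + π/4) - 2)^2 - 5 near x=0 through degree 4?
-3·x^4·(-2 + √(2)/2)^2·(√(2)/(24·(-2 + √(2)/2)) - 1/(24·(-2 + √(2)/2)^2)) - 3·x^3·(-2 + √(2)/2)^2·(√(2)/(6·(-2 + √(2)/2)) + 1/(2·(-2 + √(2)/2)^2)) - 3·x^2·(-2 + √(2)/2)^2·(1/(2·(-2 + √(2)/2)^2) - √(2)/(2·(-2 + √(2)/2))) + 3·√(2)·x·(-2 + √(2)/2) - 3·(-2 + √(2)/2)^2 - 5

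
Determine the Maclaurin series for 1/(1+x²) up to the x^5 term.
x^4 - x^2 + 1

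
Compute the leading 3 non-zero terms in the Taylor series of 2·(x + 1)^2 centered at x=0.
2·x^2 + 4·x + 2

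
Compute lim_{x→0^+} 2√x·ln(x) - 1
The product is a 0·∞ indeterminate form at x → 0⁺.
Rewrite the product as 2·ln(x) / x^(-1/2) and apply L'Hôpital, or use the standard hierarchy x^(-1/2) ≫ |ln x| as x → 0⁺.
The indeterminate product → 0, so the limit = -1.

Final answer: -1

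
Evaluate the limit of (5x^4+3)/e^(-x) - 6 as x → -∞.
The quotient is an ∞/∞ indeterminate form as x → -∞.
Compare growth rates of the dominant terms (exponentials ≫ polynomials ≫ logarithms), or apply L'Hôpital's rule; the quotient → 0.
Adding the constant: 0 - 6 = -6. Limit = -6.

Final answer: -6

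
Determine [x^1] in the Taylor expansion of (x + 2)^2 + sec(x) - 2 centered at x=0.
Expand to order 1: (x + 2)^2 + sec(x) - 2 = 4·x + 3 + O(x^2).
The coefficient of x^1 is 4.

Final answer: 4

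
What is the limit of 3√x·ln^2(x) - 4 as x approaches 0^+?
The product is a 0·∞ indeterminate form at x → 0⁺.
Rewrite the product as 3·ln^2(x) / x^(-1/2) and apply L'Hôpital, or use the standard hierarchy x^(-1/2) ≫ |ln x|^2 as x → 0⁺.
The indeterminate product → 0, so the limit = -4.

Final answer: -4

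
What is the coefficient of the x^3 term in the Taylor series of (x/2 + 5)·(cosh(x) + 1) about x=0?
Expand to order 3: (x/2 + 5)·(cosh(x) + 1) = x^3/4 + 5·x^2/2 + x + 10 + O(x^4).
The coefficient of x^3 is 1/4.

Final answer: 1/4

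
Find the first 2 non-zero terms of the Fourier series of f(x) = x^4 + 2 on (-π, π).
(48 - 8·π^2)·cos(x) + 2 + π^4/5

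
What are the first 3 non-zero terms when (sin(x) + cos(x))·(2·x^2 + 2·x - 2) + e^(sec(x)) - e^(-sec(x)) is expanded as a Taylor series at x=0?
4·x^3/3 + x^2·(e^(-1)/2 + e/2 + 5) - 2 - e^(-1) + e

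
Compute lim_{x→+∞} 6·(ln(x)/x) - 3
Evaluate the dominant behaviour as x → +∞; each term tends to a finite value or vanishes.
Limit = -3.

Final answer: -3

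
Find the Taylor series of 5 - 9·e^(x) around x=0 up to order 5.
-3·x^5/40 - 3·x^4/8 - 3·x^3/2 - 9·x^2/2 - 9·x - 4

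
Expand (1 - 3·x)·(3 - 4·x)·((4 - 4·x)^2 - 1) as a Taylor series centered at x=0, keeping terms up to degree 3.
-592·x^3 + 644·x^2 - 291·x + 45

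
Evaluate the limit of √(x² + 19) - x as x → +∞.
This is an ∞ − ∞ indeterminate form.
Multiply and divide by the conjugate √(x²+19) + x; the x² terms cancel, leaving 19/(√(x²+19)+x) → 0.
Limit = 0.

Final answer: 0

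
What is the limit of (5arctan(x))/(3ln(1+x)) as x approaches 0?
Both numerator and denominator → 0 as x → 0; this is a 0/0 indeterminate form.
Expand each to leading order near x = 0: numerator ~ 5·x, denominator ~ 3·x.
The limit of the ratio is 5/3.

Final answer: 5/3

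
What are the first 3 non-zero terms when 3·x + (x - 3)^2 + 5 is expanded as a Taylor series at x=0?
x^2 - 3·x + 14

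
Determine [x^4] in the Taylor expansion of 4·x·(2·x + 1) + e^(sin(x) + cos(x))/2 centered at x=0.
Expand to order 4: 4·x·(2·x + 1) + e^(sin(x) + cos(x))/2 = -5·e·x^4/48 - e·x^3/4 + 8·x^2 + x·(e/2 + 4) + e/2 + O(x^5).
The coefficient of x^4 is -5·e/48.

Final answer: -5·e/48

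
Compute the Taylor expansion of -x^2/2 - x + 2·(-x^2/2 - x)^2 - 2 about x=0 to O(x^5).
x^4/2 + 2·x^3 + 3·x^2/2 - x - 2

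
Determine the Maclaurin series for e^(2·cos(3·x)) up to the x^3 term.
-9·x^2·e^(2) + e^(2)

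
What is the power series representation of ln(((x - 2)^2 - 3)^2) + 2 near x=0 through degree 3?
-104·x^3/3 - 14·x^2 - 8·x + 2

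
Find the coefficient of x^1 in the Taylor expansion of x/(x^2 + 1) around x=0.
Expand to order 1: x/(x^2 + 1) = x + O(x^2).
The coefficient of x^1 is 1.

Final answer: 1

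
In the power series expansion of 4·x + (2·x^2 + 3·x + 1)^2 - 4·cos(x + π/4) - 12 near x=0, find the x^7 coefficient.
Expand to order 7: 4·x + (2·x^2 + 3·x + 1)^2 - 4·cos(x + π/4) - 12 = -√(2)·x^7/2520 + √(2)·x^6/360 + √(2)·x^5/60 + x^4·(4 - √(2)/12) + x^3·(12 - √(2)/3) + x^2·(√(2) + 13) + x·(2·√(2) + 10) - 11 - 2·√(2) + O(x^8).
The coefficient of x^7 is -√(2)/2520.

Final answer: -√(2)/2520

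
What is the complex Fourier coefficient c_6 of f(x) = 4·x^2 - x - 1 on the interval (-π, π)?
Compute the real Fourier coefficients first: a_6 = 4/9, b_6 = 1/3.
Then c_6 = (a_6 − i·b_6)/2 = 2/9 - i/6.

Final answer: 2/9 - i/6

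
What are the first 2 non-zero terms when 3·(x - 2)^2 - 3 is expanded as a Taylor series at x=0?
9 - 12·x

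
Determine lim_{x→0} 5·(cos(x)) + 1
Direct substitution at x = 0 gives 6.

Final answer: 6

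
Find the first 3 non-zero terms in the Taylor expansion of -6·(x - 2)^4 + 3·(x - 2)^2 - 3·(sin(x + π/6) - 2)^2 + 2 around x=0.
-291·x^2/2 + x·(9·√(3)/2 + 180) - 355/4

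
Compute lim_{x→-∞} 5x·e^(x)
This is a 0·∞ indeterminate form at x → -∞.
Rewrite the product as 5x / e^(-x) (an ∞/∞ form) and apply L'Hôpital, or use the standard hierarchy e^(|x|) ≫ |x| as x → -∞.
The indeterminate product → 0, so the limit = 0.

Final answer: 0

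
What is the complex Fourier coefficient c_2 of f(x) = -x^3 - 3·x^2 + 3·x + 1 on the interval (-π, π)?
Compute the real Fourier coefficients first: a_2 = -3, b_2 = -9/2 + π^2.
Then c_2 = (a_2 − i·b_2)/2 = -3/2 - i·π^2/2 + 9·i/4.

Final answer: -3/2 - i·π^2/2 + 9·i/4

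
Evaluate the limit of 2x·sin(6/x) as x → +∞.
As x → +∞: let u = 6/x → 0⁺; then 2·x·sin(6/x) = 2·6·sin(u)/u → 2·6·1 = 12.
Limit = 12.

Final answer: 12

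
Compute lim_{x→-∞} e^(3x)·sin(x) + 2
Evaluate the dominant behaviour as x → -∞; each term tends to a finite value or vanishes.
Limit = 2.

Final answer: 2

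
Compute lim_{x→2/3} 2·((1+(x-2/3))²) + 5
Direct substitution at x = 2/3 gives 7.

Final answer: 7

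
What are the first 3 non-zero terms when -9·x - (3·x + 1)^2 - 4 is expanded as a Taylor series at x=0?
-9·x^2 - 15·x - 5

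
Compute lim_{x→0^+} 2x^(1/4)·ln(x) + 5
The product is a 0·∞ indeterminate form at x → 0⁺.
Rewrite the product as 2·ln(x) / x^(-1/4) and apply L'Hôpital, or use the standard hierarchy x^(-1/4) ≫ |ln x| as x → 0⁺.
The indeterminate product → 0, so the limit = 5.

Final answer: 5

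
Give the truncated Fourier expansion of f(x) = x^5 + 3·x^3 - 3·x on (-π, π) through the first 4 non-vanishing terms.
(-34·π^2 + 2·π^4 + 198)·sin(x) + (-π^4 + 2·π^2)·sin(2·x) + (-190/81 + 14·π^2/27 + 2·π^4/3)·sin(3·x) + (-π^4/2 - 7·π^2/8 + 117/64)·sin(4·x)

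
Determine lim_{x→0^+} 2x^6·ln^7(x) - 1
The product is a 0·∞ indeterminate form at x → 0⁺.
Rewrite the product as 2·ln^7(x) / x^(-6) and apply L'Hôpital, or use the standard hierarchy x^(-6) ≫ |ln x|^7 as x → 0⁺.
The indeterminate product → 0, so the limit = -1.

Final answer: -1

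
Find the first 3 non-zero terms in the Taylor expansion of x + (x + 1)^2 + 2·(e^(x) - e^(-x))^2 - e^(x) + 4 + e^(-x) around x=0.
9·x^2 + x + 5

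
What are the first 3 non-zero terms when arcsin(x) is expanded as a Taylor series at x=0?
3·x^5/40 + x^3/6 + x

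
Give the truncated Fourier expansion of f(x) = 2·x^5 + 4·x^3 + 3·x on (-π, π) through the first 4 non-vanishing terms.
(-72·π^2 + 4·π^4 + 438)·sin(x) + (-2·π^4 - 12 + 6·π^2)·sin(2·x) + (-8·π^2/27 + 178/81 + 4·π^4/3)·sin(3·x) + (-π^4 - 3·π^2/4 - 39/32)·sin(4·x)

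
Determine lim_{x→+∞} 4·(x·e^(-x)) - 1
Evaluate the dominant behaviour as x → +∞; each term tends to a finite value or vanishes.
Limit = -1.

Final answer: -1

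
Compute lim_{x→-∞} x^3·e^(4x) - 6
The product is a 0·∞ indeterminate form at x → -∞.
Rewrite the product as x^3 / e^(-4x) (an ∞/∞ form) and apply L'Hôpital, or use the standard hierarchy e^(4|x|) ≫ |x^3| as x → -∞.
The indeterminate product → 0, so the limit = -6.

Final answer: -6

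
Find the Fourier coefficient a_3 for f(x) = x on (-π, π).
a_3 = (1/π) ∫_{-π}^{π} f(x)·cos(3x) dx.
Evaluate the integral (use parity and integration by parts as needed): a_3 = 0.

Final answer: 0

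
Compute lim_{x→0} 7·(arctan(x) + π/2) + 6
Direct substitution at x = 0 gives 6 + 7·π/2.

Final answer: 6 + 7·π/2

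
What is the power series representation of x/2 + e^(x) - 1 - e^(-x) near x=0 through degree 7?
x^7/2520 + x^5/60 + x^3/3 + 5·x/2 - 1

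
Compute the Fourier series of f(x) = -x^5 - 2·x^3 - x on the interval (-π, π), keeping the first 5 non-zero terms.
(-218 - 2·π^4 + 36·π^2)·sin(x) + (-3·π^2 + 11/2 + π^4)·sin(2·x) + (-2·π^4/3 - 62/81 + 4·π^2/27)·sin(3·x) + (23/64 + 3·π^2/8 + π^4/2)·sin(4·x) + (-2·π^4/5 - 12·π^2/25 - 178/625)·sin(5·x)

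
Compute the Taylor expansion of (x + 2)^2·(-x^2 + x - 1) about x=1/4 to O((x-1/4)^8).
-1053/256 - 9·(x - 1/4)/8 - 29·(x - 1/4)^2/8 - 4·(x - 1/4)^3 - (x - 1/4)^4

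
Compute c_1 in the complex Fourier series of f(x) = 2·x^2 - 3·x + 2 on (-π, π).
Compute the real Fourier coefficients first: a_1 = -8, b_1 = -6.
Then c_1 = (a_1 − i·b_1)/2 = -4 + 3·i.

Final answer: -4 + 3·i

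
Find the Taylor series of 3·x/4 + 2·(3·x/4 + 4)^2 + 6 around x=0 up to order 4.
9·x^2/8 + 51·x/4 + 38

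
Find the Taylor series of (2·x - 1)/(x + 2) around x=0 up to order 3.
5·x^3/16 - 5·x^2/8 + 5·x/4 - 1/2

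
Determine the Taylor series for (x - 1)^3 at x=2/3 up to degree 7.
-1/27 + (x - 2/3)/3 - (x - 2/3)^2 + (x - 2/3)^3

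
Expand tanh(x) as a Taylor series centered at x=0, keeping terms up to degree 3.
-x^3/3 + x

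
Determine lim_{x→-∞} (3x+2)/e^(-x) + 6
The quotient is an ∞/∞ indeterminate form as x → -∞.
Compare growth rates of the dominant terms (exponentials ≫ polynomials ≫ logarithms), or apply L'Hôpital's rule; the quotient → 0.
Adding the constant: 0 + 6 = 6. Limit = 6.

Final answer: 6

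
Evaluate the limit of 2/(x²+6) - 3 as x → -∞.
Evaluate the dominant behaviour as x → -∞; each term tends to a finite value or vanishes.
Limit = -3.

Final answer: -3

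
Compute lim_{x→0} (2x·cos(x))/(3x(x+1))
Both numerator and denominator → 0 as x → 0; this is a 0/0 indeterminate form.
Expand each to leading order near x = 0: numerator ~ 2·x, denominator ~ 3·x.
The limit of the ratio is 2/3.

Final answer: 2/3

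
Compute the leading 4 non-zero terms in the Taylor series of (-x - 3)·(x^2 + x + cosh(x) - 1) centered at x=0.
-x^4/8 - 3·x^3/2 - 11·x^2/2 - 3·x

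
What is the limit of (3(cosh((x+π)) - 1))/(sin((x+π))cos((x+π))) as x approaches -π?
Both numerator and denominator → 0 as x → -π; this is a 0/0 indeterminate form.
Expand each to leading order near x = -π: numerator ~ 3·(x + π)^2/2, denominator ~ (x + π).
The limit of the ratio is 0.

Final answer: 0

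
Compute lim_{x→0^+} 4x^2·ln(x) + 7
The product is a 0·∞ indeterminate form at x → 0⁺.
Rewrite the product as 4·ln(x) / x^(-2) and apply L'Hôpital, or use the standard hierarchy x^(-2) ≫ |ln x| as x → 0⁺.
The indeterminate product → 0, so the limit = 7.

Final answer: 7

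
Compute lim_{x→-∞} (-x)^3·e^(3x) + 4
The product is a 0·∞ indeterminate form at x → -∞.
Rewrite the product as (-x)^3 / e^(-3x) (an ∞/∞ form) and apply L'Hôpital, or use the standard hierarchy e^(3|x|) ≫ |(-x)^3| as x → -∞.
The indeterminate product → 0, so the limit = 4.

Final answer: 4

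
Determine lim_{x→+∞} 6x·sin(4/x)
As x → +∞: let u = 4/x → 0⁺; then 6·x·sin(4/x) = 6·4·sin(u)/u → 6·4·1 = 24.
Limit = 24.

Final answer: 24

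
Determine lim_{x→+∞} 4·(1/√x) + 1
Evaluate the dominant behaviour as x → +∞; each term tends to a finite value or vanishes.
Limit = 1.

Final answer: 1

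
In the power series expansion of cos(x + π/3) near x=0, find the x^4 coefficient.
Expand to order 4: cos(x + π/3) = x^4/48 + √(3)·x^3/12 - x^2/4 - √(3)·x/2 + 1/2 + O(x^5).
The coefficient of x^4 is 1/48.

Final answer: 1/48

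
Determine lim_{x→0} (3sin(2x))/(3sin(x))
Both numerator and denominator → 0 as x → 0; this is a 0/0 indeterminate form.
Expand each to leading order near x = 0: numerator ~ 6·x, denominator ~ 3·x.
The limit of the ratio is 2.

Final answer: 2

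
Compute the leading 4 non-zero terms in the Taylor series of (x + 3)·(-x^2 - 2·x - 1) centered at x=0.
-x^3 - 5·x^2 - 7·x - 3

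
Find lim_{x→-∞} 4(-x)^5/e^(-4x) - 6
The quotient is an ∞/∞ indeterminate form as x → -∞.
Compare growth rates of the dominant terms (exponentials ≫ polynomials ≫ logarithms), or apply L'Hôpital's rule; the quotient → 0.
Adding the constant: 0 - 6 = -6. Limit = -6.

Final answer: -6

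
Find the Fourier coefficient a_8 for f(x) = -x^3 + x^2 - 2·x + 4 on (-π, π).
a_8 = (1/π) ∫_{-π}^{π} f(x)·cos(8x) dx.
Evaluate the integral (use parity and integration by parts as needed): a_8 = 1/16.

Final answer: 1/16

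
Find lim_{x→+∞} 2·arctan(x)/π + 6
Evaluate the dominant behaviour as x → +∞; each term tends to a finite value or vanishes.
Limit = 7.

Final answer: 7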